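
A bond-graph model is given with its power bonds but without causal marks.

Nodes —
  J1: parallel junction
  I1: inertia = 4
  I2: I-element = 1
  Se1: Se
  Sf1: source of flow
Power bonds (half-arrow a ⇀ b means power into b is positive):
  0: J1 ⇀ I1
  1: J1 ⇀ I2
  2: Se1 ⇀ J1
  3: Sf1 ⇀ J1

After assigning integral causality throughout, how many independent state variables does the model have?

2  (I1, I2 all integral)

#2 →J1  (Se1 fixes effort; stroke away)
#3 →Sf1  (Sf1: flow source, stroke at near end)
#0 →I1  (J1: bond 2 brought effort, rest push out)
#1 →I2  (0-jn J1 has e-setter on 2)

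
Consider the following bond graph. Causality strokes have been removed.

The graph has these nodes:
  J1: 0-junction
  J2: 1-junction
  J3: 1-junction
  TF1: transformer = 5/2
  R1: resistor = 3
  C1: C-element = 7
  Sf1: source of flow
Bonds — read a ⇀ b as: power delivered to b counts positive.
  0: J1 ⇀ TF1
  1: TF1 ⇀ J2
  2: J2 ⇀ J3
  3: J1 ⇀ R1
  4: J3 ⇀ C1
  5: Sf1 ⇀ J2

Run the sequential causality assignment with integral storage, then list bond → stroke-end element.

bond 0 stroke→TF1
bond 1 stroke→J2
bond 2 stroke→J2
bond 3 stroke→J1
bond 4 stroke→J3
bond 5 stroke→Sf1

#5 stroke→Sf1  (Sf1 fixes flow; stroke at Sf1)
#1 stroke→J2  (J2 flow already set via bond 5)
#2 stroke→J2  (J2 flow already set via bond 5)
#4 stroke→J3  (J3: bond 2 brought flow, rest push out)
#0 stroke→TF1  (through TF1, causality passes straight; one stroke at TF1)
#3 stroke→J1  (closing 0-jn rule on J1)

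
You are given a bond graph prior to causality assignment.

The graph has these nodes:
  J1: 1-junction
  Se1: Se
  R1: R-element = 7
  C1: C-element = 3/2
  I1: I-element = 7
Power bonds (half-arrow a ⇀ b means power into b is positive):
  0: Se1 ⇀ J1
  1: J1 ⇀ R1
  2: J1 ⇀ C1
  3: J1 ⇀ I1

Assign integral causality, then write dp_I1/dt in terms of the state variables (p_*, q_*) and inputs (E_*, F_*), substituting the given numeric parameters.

dp_I1/dt = E_Se1 - p_I1 - 2*q_C1/3

β0 stroke at J1  (source Se1 imposes e)
β2 stroke at J1  (prefer integral on C1)
β3 stroke at I1  (I1 integral (f out))
β1 stroke at J1  (common-f at J1 fixed by 3)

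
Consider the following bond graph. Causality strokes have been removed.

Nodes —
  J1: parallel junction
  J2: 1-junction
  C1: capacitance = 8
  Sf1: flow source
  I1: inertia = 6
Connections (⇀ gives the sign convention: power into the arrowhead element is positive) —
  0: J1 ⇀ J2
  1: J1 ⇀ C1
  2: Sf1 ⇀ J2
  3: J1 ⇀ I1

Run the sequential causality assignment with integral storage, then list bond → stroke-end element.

b2 |Sf1  (Sf1: flow source, stroke at near end)
b0 |J2  (1-jn J2 has f-setter on 2)
b1 |J1  (prefer integral on C1)
b3 |I1  (common-e at J1 fixed by 1)

#0 →J2
#1 →J1
#2 →Sf1
#3 →I1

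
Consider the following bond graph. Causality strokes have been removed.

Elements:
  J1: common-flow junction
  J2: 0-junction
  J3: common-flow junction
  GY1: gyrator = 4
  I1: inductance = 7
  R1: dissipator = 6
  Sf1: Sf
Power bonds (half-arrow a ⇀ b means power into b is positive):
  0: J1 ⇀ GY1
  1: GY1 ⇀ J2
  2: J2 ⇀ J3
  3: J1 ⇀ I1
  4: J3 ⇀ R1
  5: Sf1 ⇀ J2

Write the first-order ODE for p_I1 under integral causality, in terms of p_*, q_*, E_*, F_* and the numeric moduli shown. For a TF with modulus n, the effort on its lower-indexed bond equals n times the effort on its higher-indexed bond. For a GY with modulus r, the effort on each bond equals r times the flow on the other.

dp_I1/dt = 4*F_Sf1 - 8*p_I1/21

b5 stroke at Sf1  (Sf1 (Sf) sets flow on bond)
b3 stroke at I1  (prefer integral on I1)
b0 stroke at J1  (J1: bond 3 brought flow, rest push out)
b1 stroke at J2  (GY1 both-in/both-out from 0)
b2 stroke at J3  (0-jn J2 has e-setter on 1)
b4 stroke at R1  (J3 needs exactly one f-in)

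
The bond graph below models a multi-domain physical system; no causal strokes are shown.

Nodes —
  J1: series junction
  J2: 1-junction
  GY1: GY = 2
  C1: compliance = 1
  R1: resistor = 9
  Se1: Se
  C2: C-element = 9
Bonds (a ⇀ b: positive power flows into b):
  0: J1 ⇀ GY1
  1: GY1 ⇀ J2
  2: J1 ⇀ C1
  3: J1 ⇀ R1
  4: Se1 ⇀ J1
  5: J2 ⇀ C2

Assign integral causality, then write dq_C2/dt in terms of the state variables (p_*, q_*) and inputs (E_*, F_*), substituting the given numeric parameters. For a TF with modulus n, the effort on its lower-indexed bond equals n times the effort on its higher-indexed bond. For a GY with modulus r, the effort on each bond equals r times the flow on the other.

dq_C2/dt = E_Se1/2 - q_C1/2 - q_C2/4

#4 stroke→J1  (Se1 (Se) sets effort on bond)
#2 stroke→J1  (prefer integral on C1)
#5 stroke→J2  (C2 outputs effort q/C2)
#1 stroke→GY1  (J2: last free bond brings flow in)
#0 stroke→GY1  (through GY1, causality inverts; strokes same side of GY1)
#3 stroke→J1  (1-jn J1 has f-setter on 0)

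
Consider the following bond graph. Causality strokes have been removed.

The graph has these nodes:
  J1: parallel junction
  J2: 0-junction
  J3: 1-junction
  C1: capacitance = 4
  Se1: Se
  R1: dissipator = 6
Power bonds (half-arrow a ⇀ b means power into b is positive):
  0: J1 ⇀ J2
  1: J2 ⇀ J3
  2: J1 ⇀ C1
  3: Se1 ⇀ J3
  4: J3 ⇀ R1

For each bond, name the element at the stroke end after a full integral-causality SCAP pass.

bond 3 |J3  (Se1: effort source, stroke at far end)
bond 2 |J1  (prefer integral on C1)
bond 0 |J2  (J1: bond 2 brought effort, rest push out)
bond 1 |J3  (J2 effort already set via bond 0)
bond 4 |R1  (J3: last free bond brings flow in)

bond 0 stroke→J2
bond 1 stroke→J3
bond 2 stroke→J1
bond 3 stroke→J3
bond 4 stroke→R1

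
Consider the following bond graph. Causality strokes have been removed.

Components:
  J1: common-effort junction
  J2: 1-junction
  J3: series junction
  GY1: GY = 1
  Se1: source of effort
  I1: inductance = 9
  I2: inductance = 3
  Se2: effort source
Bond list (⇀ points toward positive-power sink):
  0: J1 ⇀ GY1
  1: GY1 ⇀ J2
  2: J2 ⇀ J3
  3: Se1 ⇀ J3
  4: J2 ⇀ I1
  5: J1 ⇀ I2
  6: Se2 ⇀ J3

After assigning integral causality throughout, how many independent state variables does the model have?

β3 |J3  (source Se1 imposes e)
β6 |J3  (source Se2 imposes e)
β2 |J2  (only one flow-in slot at J3)
β4 |I1  (I1 integral (f out))
β1 |J2  (J2: bond 4 brought flow, rest push out)
β0 |J1  (GY GY1: same side as bond 1)
β5 |I2  (J1: bond 0 brought effort, rest push out)

2  (I1, I2 all integral)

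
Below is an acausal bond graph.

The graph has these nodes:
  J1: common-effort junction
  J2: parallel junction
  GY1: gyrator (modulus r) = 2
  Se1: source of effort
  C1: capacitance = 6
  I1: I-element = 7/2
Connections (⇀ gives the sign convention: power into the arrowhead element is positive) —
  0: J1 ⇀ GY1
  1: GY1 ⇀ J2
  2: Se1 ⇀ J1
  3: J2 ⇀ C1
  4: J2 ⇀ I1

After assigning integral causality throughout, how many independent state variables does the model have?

β2 |J1  (Se1: effort source, stroke at far end)
β0 |GY1  (J1 effort already set via bond 2)
β1 |GY1  (through GY1, causality inverts; strokes same side of GY1)
β3 |J2  (C1 outputs effort q/C1)
β4 |I1  (J2 effort already set via bond 3)

2  (C1, I1 all integral)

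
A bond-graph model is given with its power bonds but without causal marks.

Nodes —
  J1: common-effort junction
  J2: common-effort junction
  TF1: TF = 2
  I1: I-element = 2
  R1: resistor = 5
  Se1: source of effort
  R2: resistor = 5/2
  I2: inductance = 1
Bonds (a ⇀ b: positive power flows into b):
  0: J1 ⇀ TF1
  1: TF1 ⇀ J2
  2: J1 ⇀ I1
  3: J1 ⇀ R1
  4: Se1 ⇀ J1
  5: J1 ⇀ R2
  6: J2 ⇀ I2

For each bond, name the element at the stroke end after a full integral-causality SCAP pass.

#0 |TF1
#1 |J2
#2 |I1
#3 |R1
#4 |J1
#5 |R2
#6 |I2

b4 →J1  (source Se1 imposes e)
b0 →TF1  (J1: bond 4 brought effort, rest push out)
b2 →I1  (0-jn J1 has e-setter on 4)
b3 →R1  (J1: bond 4 brought effort, rest push out)
b5 →R2  (J1: bond 4 brought effort, rest push out)
b1 →J2  (TF1 one-in-one-out from 0)
b6 →I2  (J2: bond 1 brought effort, rest push out)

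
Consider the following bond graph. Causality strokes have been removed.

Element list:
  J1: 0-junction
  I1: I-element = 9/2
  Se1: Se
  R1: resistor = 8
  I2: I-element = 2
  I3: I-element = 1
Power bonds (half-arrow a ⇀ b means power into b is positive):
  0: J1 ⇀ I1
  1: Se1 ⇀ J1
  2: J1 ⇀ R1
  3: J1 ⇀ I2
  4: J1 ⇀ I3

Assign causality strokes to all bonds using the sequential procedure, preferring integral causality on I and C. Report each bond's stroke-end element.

bond 1 stroke→J1  (Se1 (Se) sets effort on bond)
bond 0 stroke→I1  (common-e at J1 fixed by 1)
bond 2 stroke→R1  (J1 effort already set via bond 1)
bond 3 stroke→I2  (J1: bond 1 brought effort, rest push out)
bond 4 stroke→I3  (J1: bond 1 brought effort, rest push out)

b0 stroke→I1
b1 stroke→J1
b2 stroke→R1
b3 stroke→I2
b4 stroke→I3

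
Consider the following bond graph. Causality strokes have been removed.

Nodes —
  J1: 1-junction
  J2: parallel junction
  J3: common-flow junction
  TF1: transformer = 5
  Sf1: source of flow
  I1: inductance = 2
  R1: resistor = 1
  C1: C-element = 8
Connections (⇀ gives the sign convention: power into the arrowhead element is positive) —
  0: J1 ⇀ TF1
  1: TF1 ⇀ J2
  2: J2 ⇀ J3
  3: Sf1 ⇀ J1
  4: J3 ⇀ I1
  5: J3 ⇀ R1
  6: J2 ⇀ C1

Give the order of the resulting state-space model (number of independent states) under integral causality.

2  (C1, I1 all integral)

b3 |Sf1  (source Sf1 imposes f)
b0 |J1  (J1: bond 3 brought flow, rest push out)
b1 |TF1  (TF1: transformer flips bond 0)
b4 |I1  (I1: I, integral causality)
b2 |J3  (common-f at J3 fixed by 4)
b5 |J3  (J3: bond 4 brought flow, rest push out)
b6 |J2  (only one effort-in slot at J2)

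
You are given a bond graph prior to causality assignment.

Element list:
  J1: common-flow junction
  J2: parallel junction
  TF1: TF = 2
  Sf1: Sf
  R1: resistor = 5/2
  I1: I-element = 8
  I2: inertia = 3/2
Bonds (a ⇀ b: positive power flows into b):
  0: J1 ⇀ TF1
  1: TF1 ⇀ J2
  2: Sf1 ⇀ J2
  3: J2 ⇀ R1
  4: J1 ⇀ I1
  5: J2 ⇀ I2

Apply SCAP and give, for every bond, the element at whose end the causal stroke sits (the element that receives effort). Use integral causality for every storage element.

b0 stroke→J1
b1 stroke→TF1
b2 stroke→Sf1
b3 stroke→J2
b4 stroke→I1
b5 stroke→I2

#2 stroke→Sf1  (Sf1 (Sf) sets flow on bond)
#4 stroke→I1  (I1: I, integral causality)
#0 stroke→J1  (J1 flow already set via bond 4)
#1 stroke→TF1  (TF1 one-in-one-out from 0)
#5 stroke→I2  (I2 integral (f out))
#3 stroke→J2  (J2 needs exactly one e-in)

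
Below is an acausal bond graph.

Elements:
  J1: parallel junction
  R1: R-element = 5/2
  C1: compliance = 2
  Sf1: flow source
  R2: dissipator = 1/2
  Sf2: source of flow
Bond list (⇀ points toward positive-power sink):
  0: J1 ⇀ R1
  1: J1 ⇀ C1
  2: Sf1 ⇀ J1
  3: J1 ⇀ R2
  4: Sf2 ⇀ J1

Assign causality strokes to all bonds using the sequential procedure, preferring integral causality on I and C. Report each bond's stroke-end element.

β0 stroke→R1
β1 stroke→J1
β2 stroke→Sf1
β3 stroke→R2
β4 stroke→Sf2

β2 |Sf1  (source Sf1 imposes f)
β4 |Sf2  (Sf2 (Sf) sets flow on bond)
β1 |J1  (prefer integral on C1)
β0 |R1  (0-jn J1 has e-setter on 1)
β3 |R2  (0-jn J1 has e-setter on 1)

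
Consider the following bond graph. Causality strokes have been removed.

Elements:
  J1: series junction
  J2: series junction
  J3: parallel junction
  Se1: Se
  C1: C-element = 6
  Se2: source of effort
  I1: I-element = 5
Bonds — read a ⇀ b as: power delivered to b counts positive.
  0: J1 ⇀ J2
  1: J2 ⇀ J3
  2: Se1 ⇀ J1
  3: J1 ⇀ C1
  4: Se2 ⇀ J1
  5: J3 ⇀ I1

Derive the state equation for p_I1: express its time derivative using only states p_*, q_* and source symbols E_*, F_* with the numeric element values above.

dp_I1/dt = E_Se1 + E_Se2 - q_C1/6

bond 2 stroke→J1  (Se1 fixes effort; stroke away)
bond 4 stroke→J1  (Se2: effort source, stroke at far end)
bond 3 stroke→J1  (prefer integral on C1)
bond 0 stroke→J2  (J1: last free bond brings flow in)
bond 1 stroke→J3  (J2: last free bond brings flow in)
bond 5 stroke→I1  (J3 effort already set via bond 1)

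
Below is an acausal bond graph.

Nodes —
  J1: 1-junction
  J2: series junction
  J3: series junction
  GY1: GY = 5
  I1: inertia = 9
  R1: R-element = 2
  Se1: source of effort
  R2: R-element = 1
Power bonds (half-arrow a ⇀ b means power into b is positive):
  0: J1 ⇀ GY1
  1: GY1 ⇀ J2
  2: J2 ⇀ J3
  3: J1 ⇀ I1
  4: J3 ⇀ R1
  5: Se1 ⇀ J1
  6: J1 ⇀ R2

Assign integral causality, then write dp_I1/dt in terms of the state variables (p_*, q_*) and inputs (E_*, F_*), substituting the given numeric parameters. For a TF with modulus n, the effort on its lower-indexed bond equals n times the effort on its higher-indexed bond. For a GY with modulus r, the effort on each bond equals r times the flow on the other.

dp_I1/dt = E_Se1 - 3*p_I1/2

β5 stroke→J1  (Se1: effort source, stroke at far end)
β3 stroke→I1  (I1: I, integral causality)
β0 stroke→J1  (J1 flow already set via bond 3)
β6 stroke→J1  (J1: bond 3 brought flow, rest push out)
β1 stroke→J2  (GY GY1: same side as bond 0)
β2 stroke→J3  (J2 needs exactly one f-in)
β4 stroke→R1  (only one flow-in slot at J3)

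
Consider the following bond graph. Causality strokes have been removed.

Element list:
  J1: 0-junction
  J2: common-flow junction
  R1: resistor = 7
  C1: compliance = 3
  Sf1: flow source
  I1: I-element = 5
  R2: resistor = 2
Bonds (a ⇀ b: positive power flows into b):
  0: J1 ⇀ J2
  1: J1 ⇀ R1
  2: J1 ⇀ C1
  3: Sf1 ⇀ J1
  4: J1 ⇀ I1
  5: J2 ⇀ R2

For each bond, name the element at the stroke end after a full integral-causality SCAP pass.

#3 |Sf1  (Sf1: flow source, stroke at near end)
#2 |J1  (C1 integral (e out))
#0 |J2  (J1 effort already set via bond 2)
#1 |R1  (0-jn J1 has e-setter on 2)
#4 |I1  (common-e at J1 fixed by 2)
#5 |R2  (only one flow-in slot at J2)

#0 →J2
#1 →R1
#2 →J1
#3 →Sf1
#4 →I1
#5 →R2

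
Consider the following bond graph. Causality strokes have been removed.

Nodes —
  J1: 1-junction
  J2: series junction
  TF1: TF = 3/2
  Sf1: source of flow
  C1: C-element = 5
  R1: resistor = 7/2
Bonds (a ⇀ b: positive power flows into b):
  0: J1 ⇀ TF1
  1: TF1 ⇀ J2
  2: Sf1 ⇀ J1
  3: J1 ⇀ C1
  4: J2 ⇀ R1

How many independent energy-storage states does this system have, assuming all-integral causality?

1  (C1 all integral)

b2 →Sf1  (Sf1: flow source, stroke at near end)
b0 →J1  (common-f at J1 fixed by 2)
b3 →J1  (1-jn J1 has f-setter on 2)
b1 →TF1  (TF1: transformer flips bond 0)
b4 →J2  (common-f at J2 fixed by 1)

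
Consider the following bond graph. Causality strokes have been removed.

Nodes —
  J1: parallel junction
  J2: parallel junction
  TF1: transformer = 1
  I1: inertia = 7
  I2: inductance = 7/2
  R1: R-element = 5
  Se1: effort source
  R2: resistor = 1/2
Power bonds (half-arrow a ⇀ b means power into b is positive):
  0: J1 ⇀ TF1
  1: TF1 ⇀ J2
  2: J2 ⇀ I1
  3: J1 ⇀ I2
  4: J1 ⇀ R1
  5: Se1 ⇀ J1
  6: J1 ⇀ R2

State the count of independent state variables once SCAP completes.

b5 stroke→J1  (source Se1 imposes e)
b0 stroke→TF1  (0-jn J1 has e-setter on 5)
b3 stroke→I2  (J1: bond 5 brought effort, rest push out)
b4 stroke→R1  (common-e at J1 fixed by 5)
b6 stroke→R2  (J1 effort already set via bond 5)
b1 stroke→J2  (TF1 one-in-one-out from 0)
b2 stroke→I1  (common-e at J2 fixed by 1)

2  (I1, I2 all integral)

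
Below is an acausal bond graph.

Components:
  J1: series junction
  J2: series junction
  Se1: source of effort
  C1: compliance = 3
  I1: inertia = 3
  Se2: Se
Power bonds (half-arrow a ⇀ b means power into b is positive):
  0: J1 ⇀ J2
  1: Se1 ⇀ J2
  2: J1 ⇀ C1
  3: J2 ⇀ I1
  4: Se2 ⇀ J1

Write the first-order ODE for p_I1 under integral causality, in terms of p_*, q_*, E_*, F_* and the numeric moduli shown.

dp_I1/dt = E_Se1 + E_Se2 - q_C1/3

bond 1 →J2  (Se1: effort source, stroke at far end)
bond 4 →J1  (Se2: effort source, stroke at far end)
bond 2 →J1  (C1: C, integral causality)
bond 0 →J2  (J1 needs exactly one f-in)
bond 3 →I1  (closing 1-jn rule on J2)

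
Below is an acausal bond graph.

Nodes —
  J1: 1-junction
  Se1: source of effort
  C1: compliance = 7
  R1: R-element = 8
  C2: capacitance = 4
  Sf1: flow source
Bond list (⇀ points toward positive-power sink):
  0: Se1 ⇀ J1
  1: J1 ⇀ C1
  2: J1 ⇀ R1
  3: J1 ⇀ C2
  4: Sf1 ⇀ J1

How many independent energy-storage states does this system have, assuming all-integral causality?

bond 0 |J1  (Se1 (Se) sets effort on bond)
bond 4 |Sf1  (Sf1 (Sf) sets flow on bond)
bond 1 |J1  (J1: bond 4 brought flow, rest push out)
bond 2 |J1  (J1: bond 4 brought flow, rest push out)
bond 3 |J1  (J1 flow already set via bond 4)

2  (C1, C2 all integral)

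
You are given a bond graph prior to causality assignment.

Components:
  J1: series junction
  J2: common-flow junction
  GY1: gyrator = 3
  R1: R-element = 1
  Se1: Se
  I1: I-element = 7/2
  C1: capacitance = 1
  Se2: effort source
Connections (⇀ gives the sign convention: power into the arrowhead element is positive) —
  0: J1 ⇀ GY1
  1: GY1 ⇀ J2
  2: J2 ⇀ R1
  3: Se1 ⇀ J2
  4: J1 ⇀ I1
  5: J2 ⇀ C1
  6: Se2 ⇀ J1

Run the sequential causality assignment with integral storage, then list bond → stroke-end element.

b3 stroke at J2  (Se1 (Se) sets effort on bond)
b6 stroke at J1  (Se2: effort source, stroke at far end)
b4 stroke at I1  (I1 integral (f out))
b0 stroke at J1  (J1 flow already set via bond 4)
b1 stroke at J2  (through GY1, causality inverts; strokes same side of GY1)
b5 stroke at J2  (prefer integral on C1)
b2 stroke at R1  (closing 1-jn rule on J2)

bond 0 →J1
bond 1 →J2
bond 2 →R1
bond 3 →J2
bond 4 →I1
bond 5 →J2
bond 6 →J1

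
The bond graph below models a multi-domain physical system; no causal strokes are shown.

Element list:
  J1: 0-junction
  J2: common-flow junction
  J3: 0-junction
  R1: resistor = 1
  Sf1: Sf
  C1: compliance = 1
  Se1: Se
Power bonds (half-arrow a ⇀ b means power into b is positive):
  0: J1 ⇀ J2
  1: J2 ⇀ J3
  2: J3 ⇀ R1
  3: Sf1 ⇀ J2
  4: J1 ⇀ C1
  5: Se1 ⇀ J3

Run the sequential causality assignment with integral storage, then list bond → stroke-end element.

bond 3 stroke at Sf1  (Sf1 fixes flow; stroke at Sf1)
bond 5 stroke at J3  (Se1 fixes effort; stroke away)
bond 0 stroke at J2  (J2 flow already set via bond 3)
bond 1 stroke at J2  (J2 flow already set via bond 3)
bond 2 stroke at R1  (J3: bond 5 brought effort, rest push out)
bond 4 stroke at J1  (J1: last free bond brings effort in)

b0 →J2
b1 →J2
b2 →R1
b3 →Sf1
b4 →J1
b5 →J3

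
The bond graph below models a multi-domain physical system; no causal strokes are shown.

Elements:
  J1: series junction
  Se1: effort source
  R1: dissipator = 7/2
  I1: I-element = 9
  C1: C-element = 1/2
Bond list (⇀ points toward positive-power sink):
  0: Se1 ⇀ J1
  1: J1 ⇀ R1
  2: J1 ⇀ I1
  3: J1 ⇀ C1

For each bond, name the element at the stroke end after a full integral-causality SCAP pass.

bond 0 stroke→J1  (Se1: effort source, stroke at far end)
bond 2 stroke→I1  (I1: I, integral causality)
bond 1 stroke→J1  (J1 flow already set via bond 2)
bond 3 stroke→J1  (1-jn J1 has f-setter on 2)

#0 stroke→J1
#1 stroke→J1
#2 stroke→I1
#3 stroke→J1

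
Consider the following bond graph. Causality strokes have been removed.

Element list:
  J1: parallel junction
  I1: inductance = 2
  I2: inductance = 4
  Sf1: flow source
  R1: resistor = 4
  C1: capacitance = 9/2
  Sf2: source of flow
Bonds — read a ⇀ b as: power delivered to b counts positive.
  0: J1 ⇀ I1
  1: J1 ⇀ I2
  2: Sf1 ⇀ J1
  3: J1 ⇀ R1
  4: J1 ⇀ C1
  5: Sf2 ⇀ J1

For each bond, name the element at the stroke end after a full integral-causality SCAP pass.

b2 →Sf1  (Sf1: flow source, stroke at near end)
b5 →Sf2  (Sf2 (Sf) sets flow on bond)
b0 →I1  (I1 outputs flow p/I1)
b1 →I2  (prefer integral on I2)
b4 →J1  (C1 integral (e out))
b3 →R1  (common-e at J1 fixed by 4)

b0 →I1
b1 →I2
b2 →Sf1
b3 →R1
b4 →J1
b5 →Sf2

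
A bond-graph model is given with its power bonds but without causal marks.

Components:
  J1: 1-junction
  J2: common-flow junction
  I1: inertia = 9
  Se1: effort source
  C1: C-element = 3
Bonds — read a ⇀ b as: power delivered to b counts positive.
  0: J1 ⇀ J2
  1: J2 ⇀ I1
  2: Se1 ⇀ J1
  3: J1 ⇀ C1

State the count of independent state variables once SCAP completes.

2  (C1, I1 all integral)

#2 →J1  (Se1 fixes effort; stroke away)
#1 →I1  (prefer integral on I1)
#0 →J2  (J2: bond 1 brought flow, rest push out)
#3 →J1  (J1: bond 0 brought flow, rest push out)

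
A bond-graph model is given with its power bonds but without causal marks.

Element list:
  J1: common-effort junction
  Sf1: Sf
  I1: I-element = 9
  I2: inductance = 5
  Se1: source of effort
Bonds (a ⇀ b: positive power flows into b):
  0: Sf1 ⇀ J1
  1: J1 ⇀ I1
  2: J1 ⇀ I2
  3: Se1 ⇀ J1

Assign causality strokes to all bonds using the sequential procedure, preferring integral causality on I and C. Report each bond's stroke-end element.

#0 stroke at Sf1  (source Sf1 imposes f)
#3 stroke at J1  (Se1: effort source, stroke at far end)
#1 stroke at I1  (J1: bond 3 brought effort, rest push out)
#2 stroke at I2  (0-jn J1 has e-setter on 3)

#0 stroke at Sf1
#1 stroke at I1
#2 stroke at I2
#3 stroke at J1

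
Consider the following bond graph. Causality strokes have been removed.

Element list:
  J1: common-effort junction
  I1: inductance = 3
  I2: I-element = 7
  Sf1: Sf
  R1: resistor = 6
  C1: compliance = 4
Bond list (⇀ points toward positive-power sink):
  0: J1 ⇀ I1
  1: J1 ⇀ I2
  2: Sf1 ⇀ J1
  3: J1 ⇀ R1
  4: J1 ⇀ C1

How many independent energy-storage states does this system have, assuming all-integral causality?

#2 stroke at Sf1  (Sf1: flow source, stroke at near end)
#0 stroke at I1  (prefer integral on I1)
#1 stroke at I2  (prefer integral on I2)
#4 stroke at J1  (C1: C, integral causality)
#3 stroke at R1  (J1 effort already set via bond 4)

3  (C1, I1, I2 all integral)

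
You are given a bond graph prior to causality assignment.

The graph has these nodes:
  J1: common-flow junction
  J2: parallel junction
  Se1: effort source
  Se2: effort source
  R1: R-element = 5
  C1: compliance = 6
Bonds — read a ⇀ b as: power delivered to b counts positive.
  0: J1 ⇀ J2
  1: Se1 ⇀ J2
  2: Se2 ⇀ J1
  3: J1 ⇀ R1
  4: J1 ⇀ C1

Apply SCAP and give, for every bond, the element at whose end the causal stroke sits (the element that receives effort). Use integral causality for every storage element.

β0 →J1
β1 →J2
β2 →J1
β3 →R1
β4 →J1

bond 1 stroke→J2  (source Se1 imposes e)
bond 2 stroke→J1  (Se2: effort source, stroke at far end)
bond 0 stroke→J1  (0-jn J2 has e-setter on 1)
bond 4 stroke→J1  (C1: C, integral causality)
bond 3 stroke→R1  (J1 needs exactly one f-in)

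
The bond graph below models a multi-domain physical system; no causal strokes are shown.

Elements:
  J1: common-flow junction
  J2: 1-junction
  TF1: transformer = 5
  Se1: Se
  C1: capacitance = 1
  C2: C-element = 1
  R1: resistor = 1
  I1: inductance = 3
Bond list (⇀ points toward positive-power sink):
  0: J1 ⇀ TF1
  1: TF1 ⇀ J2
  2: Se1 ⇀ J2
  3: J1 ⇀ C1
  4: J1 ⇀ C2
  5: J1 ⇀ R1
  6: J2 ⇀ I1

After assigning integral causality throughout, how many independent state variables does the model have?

b2 →J2  (Se1 (Se) sets effort on bond)
b3 →J1  (prefer integral on C1)
b4 →J1  (prefer integral on C2)
b6 →I1  (I1 integral (f out))
b1 →J2  (J2: bond 6 brought flow, rest push out)
b0 →TF1  (through TF1, causality passes straight; one stroke at TF1)
b5 →J1  (J1: bond 0 brought flow, rest push out)

3  (C1, C2, I1 all integral)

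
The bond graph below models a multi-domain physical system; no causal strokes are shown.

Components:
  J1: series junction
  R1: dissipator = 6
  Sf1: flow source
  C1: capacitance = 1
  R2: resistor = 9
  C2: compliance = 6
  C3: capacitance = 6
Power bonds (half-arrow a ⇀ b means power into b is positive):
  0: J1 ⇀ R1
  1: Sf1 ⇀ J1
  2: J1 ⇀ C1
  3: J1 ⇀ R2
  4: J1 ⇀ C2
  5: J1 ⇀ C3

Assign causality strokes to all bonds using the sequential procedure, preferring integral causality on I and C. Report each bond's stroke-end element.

b1 →Sf1  (source Sf1 imposes f)
b0 →J1  (J1 flow already set via bond 1)
b2 →J1  (1-jn J1 has f-setter on 1)
b3 →J1  (common-f at J1 fixed by 1)
b4 →J1  (common-f at J1 fixed by 1)
b5 →J1  (1-jn J1 has f-setter on 1)

β0 stroke→J1
β1 stroke→Sf1
β2 stroke→J1
β3 stroke→J1
β4 stroke→J1
β5 stroke→J1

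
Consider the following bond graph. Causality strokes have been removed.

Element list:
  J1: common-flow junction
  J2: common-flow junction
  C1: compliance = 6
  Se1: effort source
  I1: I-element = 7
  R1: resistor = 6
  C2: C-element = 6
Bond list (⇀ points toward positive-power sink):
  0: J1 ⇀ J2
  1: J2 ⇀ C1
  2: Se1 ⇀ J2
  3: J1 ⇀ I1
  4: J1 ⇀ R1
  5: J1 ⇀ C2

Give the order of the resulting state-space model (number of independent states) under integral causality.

3  (C1, C2, I1 all integral)

#2 |J2  (Se1 (Se) sets effort on bond)
#1 |J2  (C1 integral (e out))
#0 |J1  (J2: last free bond brings flow in)
#3 |I1  (I1: I, integral causality)
#4 |J1  (common-f at J1 fixed by 3)
#5 |J1  (J1: bond 3 brought flow, rest push out)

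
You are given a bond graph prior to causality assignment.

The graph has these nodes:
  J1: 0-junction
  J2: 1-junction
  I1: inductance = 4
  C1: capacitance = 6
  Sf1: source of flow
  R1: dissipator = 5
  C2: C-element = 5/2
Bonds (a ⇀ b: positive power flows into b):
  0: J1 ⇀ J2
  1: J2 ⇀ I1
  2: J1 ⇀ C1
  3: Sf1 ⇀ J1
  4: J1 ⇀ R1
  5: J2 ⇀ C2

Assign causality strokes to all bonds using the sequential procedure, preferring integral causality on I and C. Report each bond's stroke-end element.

#0 stroke→J2
#1 stroke→I1
#2 stroke→J1
#3 stroke→Sf1
#4 stroke→R1
#5 stroke→J2

b3 →Sf1  (Sf1 (Sf) sets flow on bond)
b1 →I1  (I1 integral (f out))
b0 →J2  (J2 flow already set via bond 1)
b5 →J2  (1-jn J2 has f-setter on 1)
b2 →J1  (prefer integral on C1)
b4 →R1  (common-e at J1 fixed by 2)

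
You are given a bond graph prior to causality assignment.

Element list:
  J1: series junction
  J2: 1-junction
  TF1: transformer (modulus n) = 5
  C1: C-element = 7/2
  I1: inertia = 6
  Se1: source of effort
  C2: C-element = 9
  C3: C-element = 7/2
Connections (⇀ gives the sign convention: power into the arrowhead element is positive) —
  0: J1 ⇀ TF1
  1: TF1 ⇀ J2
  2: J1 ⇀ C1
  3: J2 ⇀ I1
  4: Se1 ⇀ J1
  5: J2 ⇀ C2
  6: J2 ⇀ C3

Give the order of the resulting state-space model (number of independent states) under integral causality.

b4 →J1  (source Se1 imposes e)
b2 →J1  (C1: C, integral causality)
b0 →TF1  (J1: last free bond brings flow in)
b1 →J2  (TF TF1: opposite of bond 0)
b3 →I1  (prefer integral on I1)
b5 →J2  (J2: bond 3 brought flow, rest push out)
b6 →J2  (common-f at J2 fixed by 3)

4  (C1, C2, C3, I1 all integral)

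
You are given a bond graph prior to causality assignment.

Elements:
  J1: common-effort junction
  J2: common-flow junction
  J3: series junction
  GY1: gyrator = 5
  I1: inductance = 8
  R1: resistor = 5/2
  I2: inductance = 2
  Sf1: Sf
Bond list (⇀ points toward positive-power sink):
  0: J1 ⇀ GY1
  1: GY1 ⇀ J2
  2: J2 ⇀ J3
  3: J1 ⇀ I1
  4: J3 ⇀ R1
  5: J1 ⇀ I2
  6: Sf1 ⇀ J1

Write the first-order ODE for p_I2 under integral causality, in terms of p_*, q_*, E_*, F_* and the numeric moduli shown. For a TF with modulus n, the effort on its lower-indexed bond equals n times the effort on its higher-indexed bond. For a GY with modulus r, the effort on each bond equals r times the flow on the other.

dp_I2/dt = 10*F_Sf1 - 5*p_I1/4 - 5*p_I2

β6 stroke at Sf1  (Sf1: flow source, stroke at near end)
β3 stroke at I1  (I1 integral (f out))
β5 stroke at I2  (I2: I, integral causality)
β0 stroke at J1  (closing 0-jn rule on J1)
β1 stroke at J2  (GY1: gyrator matches bond 0)
β2 stroke at J3  (J2: last free bond brings flow in)
β4 stroke at R1  (J3: last free bond brings flow in)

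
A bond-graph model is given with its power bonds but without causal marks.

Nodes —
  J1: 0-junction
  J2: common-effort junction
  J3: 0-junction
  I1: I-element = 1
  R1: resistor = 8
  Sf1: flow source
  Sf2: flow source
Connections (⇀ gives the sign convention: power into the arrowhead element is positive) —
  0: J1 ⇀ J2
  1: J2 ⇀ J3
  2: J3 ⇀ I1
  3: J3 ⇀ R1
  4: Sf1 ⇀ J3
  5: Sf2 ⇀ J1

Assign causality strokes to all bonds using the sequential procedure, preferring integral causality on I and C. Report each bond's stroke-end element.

#4 stroke→Sf1  (Sf1: flow source, stroke at near end)
#5 stroke→Sf2  (Sf2 fixes flow; stroke at Sf2)
#0 stroke→J1  (closing 0-jn rule on J1)
#1 stroke→J2  (only one effort-in slot at J2)
#2 stroke→I1  (prefer integral on I1)
#3 stroke→J3  (closing 0-jn rule on J3)

β0 |J1
β1 |J2
β2 |I1
β3 |J3
β4 |Sf1
β5 |Sf2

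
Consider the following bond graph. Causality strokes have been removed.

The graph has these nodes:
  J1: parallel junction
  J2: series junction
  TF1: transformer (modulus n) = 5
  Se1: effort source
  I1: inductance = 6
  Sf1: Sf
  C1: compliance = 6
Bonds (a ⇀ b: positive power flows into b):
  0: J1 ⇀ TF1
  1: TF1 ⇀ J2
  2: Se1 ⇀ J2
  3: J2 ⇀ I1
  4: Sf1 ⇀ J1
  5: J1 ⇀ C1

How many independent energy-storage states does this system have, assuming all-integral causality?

b2 |J2  (Se1 fixes effort; stroke away)
b4 |Sf1  (source Sf1 imposes f)
b3 |I1  (prefer integral on I1)
b1 |J2  (1-jn J2 has f-setter on 3)
b0 |TF1  (TF1 one-in-one-out from 1)
b5 |J1  (closing 0-jn rule on J1)

2  (C1, I1 all integral)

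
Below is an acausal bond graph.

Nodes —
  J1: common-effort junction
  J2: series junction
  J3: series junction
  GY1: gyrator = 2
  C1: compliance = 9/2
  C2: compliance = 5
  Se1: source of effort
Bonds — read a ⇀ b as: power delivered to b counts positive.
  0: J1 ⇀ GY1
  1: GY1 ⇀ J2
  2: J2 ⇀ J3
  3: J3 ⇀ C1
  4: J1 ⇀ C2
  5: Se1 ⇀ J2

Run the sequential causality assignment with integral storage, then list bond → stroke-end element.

b5 stroke→J2  (source Se1 imposes e)
b3 stroke→J3  (C1 integral (e out))
b2 stroke→J2  (only one flow-in slot at J3)
b1 stroke→GY1  (closing 1-jn rule on J2)
b0 stroke→GY1  (GY1 both-in/both-out from 1)
b4 stroke→J1  (only one effort-in slot at J1)

β0 stroke→GY1
β1 stroke→GY1
β2 stroke→J2
β3 stroke→J3
β4 stroke→J1
β5 stroke→J2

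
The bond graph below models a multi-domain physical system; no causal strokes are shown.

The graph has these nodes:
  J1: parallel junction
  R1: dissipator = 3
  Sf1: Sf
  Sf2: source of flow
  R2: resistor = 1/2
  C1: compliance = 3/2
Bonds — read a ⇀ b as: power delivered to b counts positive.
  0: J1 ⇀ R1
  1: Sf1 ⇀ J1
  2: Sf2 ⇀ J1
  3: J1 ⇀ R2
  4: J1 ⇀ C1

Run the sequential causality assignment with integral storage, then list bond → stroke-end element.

#0 stroke at R1
#1 stroke at Sf1
#2 stroke at Sf2
#3 stroke at R2
#4 stroke at J1

#1 |Sf1  (Sf1: flow source, stroke at near end)
#2 |Sf2  (Sf2 fixes flow; stroke at Sf2)
#4 |J1  (C1 outputs effort q/C1)
#0 |R1  (J1: bond 4 brought effort, rest push out)
#3 |R2  (common-e at J1 fixed by 4)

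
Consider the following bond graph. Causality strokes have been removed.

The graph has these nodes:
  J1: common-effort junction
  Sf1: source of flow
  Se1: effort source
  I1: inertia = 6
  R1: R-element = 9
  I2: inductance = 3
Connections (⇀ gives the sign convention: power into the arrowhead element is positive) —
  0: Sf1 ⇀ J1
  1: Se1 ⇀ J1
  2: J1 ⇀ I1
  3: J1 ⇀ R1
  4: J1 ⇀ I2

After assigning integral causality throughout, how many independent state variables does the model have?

2  (I1, I2 all integral)

β0 stroke→Sf1  (Sf1 (Sf) sets flow on bond)
β1 stroke→J1  (Se1 fixes effort; stroke away)
β2 stroke→I1  (J1 effort already set via bond 1)
β3 stroke→R1  (0-jn J1 has e-setter on 1)
β4 stroke→I2  (J1 effort already set via bond 1)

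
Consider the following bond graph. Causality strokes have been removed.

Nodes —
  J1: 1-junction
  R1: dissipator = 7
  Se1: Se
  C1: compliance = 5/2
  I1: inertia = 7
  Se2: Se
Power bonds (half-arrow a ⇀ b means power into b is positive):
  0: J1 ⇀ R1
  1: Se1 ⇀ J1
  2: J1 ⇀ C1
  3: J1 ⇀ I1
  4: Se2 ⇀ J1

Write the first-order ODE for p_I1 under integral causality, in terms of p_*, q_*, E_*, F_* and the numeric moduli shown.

dp_I1/dt = E_Se1 + E_Se2 - p_I1 - 2*q_C1/5

b1 stroke at J1  (source Se1 imposes e)
b4 stroke at J1  (source Se2 imposes e)
b2 stroke at J1  (C1 outputs effort q/C1)
b3 stroke at I1  (I1 integral (f out))
b0 stroke at J1  (1-jn J1 has f-setter on 3)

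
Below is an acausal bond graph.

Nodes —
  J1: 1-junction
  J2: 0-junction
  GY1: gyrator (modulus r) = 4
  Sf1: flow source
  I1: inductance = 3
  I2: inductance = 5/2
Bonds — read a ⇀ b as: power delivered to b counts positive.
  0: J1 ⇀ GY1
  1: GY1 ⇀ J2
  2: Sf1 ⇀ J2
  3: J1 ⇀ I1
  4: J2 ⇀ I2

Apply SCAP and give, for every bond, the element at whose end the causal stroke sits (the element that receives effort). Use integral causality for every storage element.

#0 stroke at J1
#1 stroke at J2
#2 stroke at Sf1
#3 stroke at I1
#4 stroke at I2

β2 →Sf1  (Sf1: flow source, stroke at near end)
β3 →I1  (I1 integral (f out))
β0 →J1  (common-f at J1 fixed by 3)
β1 →J2  (through GY1, causality inverts; strokes same side of GY1)
β4 →I2  (common-e at J2 fixed by 1)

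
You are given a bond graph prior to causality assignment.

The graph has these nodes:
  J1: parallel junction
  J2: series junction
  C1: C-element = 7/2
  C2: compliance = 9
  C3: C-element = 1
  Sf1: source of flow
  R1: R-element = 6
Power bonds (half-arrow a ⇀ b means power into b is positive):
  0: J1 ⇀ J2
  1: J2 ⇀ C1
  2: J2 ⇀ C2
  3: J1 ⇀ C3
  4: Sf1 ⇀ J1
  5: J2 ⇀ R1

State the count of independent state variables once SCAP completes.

3  (C1, C2, C3 all integral)

b4 stroke→Sf1  (Sf1: flow source, stroke at near end)
b1 stroke→J2  (C1 integral (e out))
b2 stroke→J2  (C2: C, integral causality)
b3 stroke→J1  (C3 integral (e out))
b0 stroke→J2  (0-jn J1 has e-setter on 3)
b5 stroke→R1  (J2 needs exactly one f-in)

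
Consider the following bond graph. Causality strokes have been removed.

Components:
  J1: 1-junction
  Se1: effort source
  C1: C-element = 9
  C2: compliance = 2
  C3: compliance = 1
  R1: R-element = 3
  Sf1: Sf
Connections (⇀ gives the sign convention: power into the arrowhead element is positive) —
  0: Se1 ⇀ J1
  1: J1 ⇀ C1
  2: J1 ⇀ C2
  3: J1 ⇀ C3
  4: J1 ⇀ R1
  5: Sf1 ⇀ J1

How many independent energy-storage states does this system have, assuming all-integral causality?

#0 stroke at J1  (Se1 (Se) sets effort on bond)
#5 stroke at Sf1  (Sf1 (Sf) sets flow on bond)
#1 stroke at J1  (common-f at J1 fixed by 5)
#2 stroke at J1  (J1: bond 5 brought flow, rest push out)
#3 stroke at J1  (J1 flow already set via bond 5)
#4 stroke at J1  (1-jn J1 has f-setter on 5)

3  (C1, C2, C3 all integral)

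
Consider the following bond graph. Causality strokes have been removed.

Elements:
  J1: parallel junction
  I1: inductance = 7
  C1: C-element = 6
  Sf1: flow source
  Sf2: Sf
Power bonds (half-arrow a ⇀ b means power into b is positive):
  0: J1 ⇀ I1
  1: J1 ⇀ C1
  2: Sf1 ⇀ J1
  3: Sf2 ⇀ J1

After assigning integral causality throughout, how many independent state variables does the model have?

b2 stroke at Sf1  (Sf1: flow source, stroke at near end)
b3 stroke at Sf2  (source Sf2 imposes f)
b0 stroke at I1  (prefer integral on I1)
b1 stroke at J1  (closing 0-jn rule on J1)

2  (C1, I1 all integral)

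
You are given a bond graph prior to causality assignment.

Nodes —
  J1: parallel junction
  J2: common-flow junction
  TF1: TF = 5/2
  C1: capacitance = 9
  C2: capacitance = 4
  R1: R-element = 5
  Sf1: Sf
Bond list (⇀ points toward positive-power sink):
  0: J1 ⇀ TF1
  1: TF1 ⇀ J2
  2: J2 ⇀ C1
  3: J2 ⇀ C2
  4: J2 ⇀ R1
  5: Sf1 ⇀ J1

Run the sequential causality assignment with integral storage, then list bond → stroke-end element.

b5 |Sf1  (Sf1 fixes flow; stroke at Sf1)
b0 |J1  (J1 needs exactly one e-in)
b1 |TF1  (TF1: transformer flips bond 0)
b2 |J2  (1-jn J2 has f-setter on 1)
b3 |J2  (1-jn J2 has f-setter on 1)
b4 |J2  (1-jn J2 has f-setter on 1)

bond 0 →J1
bond 1 →TF1
bond 2 →J2
bond 3 →J2
bond 4 →J2
bond 5 →Sf1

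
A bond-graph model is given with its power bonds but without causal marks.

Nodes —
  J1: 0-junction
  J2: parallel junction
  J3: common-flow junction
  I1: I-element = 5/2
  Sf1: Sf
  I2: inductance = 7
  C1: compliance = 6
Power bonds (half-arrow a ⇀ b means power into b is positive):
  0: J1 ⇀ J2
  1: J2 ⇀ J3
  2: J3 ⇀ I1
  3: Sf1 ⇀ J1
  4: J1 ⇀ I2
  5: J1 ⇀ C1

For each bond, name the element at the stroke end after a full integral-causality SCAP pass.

b0 stroke at J2
b1 stroke at J3
b2 stroke at I1
b3 stroke at Sf1
b4 stroke at I2
b5 stroke at J1

β3 |Sf1  (Sf1: flow source, stroke at near end)
β2 |I1  (I1 integral (f out))
β1 |J3  (J3: bond 2 brought flow, rest push out)
β0 |J2  (J2: last free bond brings effort in)
β4 |I2  (I2 outputs flow p/I2)
β5 |J1  (only one effort-in slot at J1)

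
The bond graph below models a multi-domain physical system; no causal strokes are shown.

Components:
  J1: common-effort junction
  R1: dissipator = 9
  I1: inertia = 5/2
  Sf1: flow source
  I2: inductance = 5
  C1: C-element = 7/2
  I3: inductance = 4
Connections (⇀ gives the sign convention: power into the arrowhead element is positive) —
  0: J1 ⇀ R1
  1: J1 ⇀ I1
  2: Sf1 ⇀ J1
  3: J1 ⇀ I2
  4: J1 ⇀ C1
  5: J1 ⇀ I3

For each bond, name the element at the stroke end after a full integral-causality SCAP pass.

b2 stroke at Sf1  (source Sf1 imposes f)
b1 stroke at I1  (prefer integral on I1)
b3 stroke at I2  (I2 integral (f out))
b4 stroke at J1  (C1: C, integral causality)
b0 stroke at R1  (common-e at J1 fixed by 4)
b5 stroke at I3  (0-jn J1 has e-setter on 4)

β0 stroke→R1
β1 stroke→I1
β2 stroke→Sf1
β3 stroke→I2
β4 stroke→J1
β5 stroke→I3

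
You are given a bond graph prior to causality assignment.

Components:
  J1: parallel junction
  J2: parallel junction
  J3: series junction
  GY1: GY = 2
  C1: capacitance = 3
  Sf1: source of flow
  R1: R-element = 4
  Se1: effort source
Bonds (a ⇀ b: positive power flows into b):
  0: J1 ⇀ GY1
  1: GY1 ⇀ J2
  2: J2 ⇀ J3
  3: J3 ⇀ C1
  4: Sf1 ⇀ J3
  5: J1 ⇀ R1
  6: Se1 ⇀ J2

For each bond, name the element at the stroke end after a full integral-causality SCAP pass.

β0 stroke→GY1
β1 stroke→GY1
β2 stroke→J3
β3 stroke→J3
β4 stroke→Sf1
β5 stroke→J1
β6 stroke→J2

b4 stroke at Sf1  (Sf1 (Sf) sets flow on bond)
b6 stroke at J2  (Se1 (Se) sets effort on bond)
b1 stroke at GY1  (0-jn J2 has e-setter on 6)
b2 stroke at J3  (0-jn J2 has e-setter on 6)
b3 stroke at J3  (common-f at J3 fixed by 4)
b0 stroke at GY1  (through GY1, causality inverts; strokes same side of GY1)
b5 stroke at J1  (only one effort-in slot at J1)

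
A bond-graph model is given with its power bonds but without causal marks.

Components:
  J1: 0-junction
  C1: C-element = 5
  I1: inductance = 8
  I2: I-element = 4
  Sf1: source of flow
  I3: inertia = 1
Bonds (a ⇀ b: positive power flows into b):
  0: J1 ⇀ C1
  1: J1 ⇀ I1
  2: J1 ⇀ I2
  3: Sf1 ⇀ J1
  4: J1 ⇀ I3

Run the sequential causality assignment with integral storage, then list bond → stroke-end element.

β0 →J1
β1 →I1
β2 →I2
β3 →Sf1
β4 →I3

#3 |Sf1  (Sf1: flow source, stroke at near end)
#0 |J1  (prefer integral on C1)
#1 |I1  (0-jn J1 has e-setter on 0)
#2 |I2  (J1 effort already set via bond 0)
#4 |I3  (J1 effort already set via bond 0)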